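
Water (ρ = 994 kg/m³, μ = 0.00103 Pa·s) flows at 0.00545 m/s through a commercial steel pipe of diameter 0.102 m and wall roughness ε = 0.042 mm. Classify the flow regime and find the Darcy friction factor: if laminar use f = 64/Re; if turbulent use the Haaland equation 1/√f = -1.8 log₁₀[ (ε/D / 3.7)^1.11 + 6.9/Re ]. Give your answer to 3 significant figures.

Re = ρVD/μ = 994·0.00545·0.102/0.00103 = 536.5.
Re < 2300 → laminar, so f = 64/Re = 0.1193 (roughness is irrelevant in laminar flow).

f ≈ 0.119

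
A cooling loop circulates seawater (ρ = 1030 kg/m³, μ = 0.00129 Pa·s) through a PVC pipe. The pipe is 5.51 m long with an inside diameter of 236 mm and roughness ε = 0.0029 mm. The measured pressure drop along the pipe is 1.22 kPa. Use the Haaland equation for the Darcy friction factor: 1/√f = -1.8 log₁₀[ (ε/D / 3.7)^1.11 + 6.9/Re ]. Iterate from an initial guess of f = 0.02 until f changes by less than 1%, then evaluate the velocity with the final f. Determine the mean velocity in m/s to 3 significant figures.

Rearranging Darcy-Weisbach: V = √(2·ΔP·D/(f·L·ρ)). With ε/D = 2.9e-06/0.236 = 1.23e-05, iterate starting from f = 0.02:
  f = 0.02 → V = √(2·1220·0.236/(0.02·5.51·1030)) = 2.252 m/s; Re = ρVD/μ = 4.244e+05; f → 0.01358
  f = 0.01358 → V = 2.733 m/s; Re = 5.151e+05; f → 0.01314
  f = 0.01314 → V = 2.779 m/s; Re = 5.237e+05; f → 0.0131
Converged (Δf/f < 1%). With the final f = 0.0131: V = √(2·1220·0.236/(0.0131·5.51·1030)) = 2.783 m/s.

V ≈ 2.78 m/s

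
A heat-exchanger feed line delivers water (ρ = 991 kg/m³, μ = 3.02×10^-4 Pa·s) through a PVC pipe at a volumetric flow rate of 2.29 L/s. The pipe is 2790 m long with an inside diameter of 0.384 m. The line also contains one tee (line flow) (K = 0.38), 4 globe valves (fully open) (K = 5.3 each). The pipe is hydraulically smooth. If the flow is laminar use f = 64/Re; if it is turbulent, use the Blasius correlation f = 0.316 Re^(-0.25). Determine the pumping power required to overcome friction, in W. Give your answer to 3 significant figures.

P ≈ 0.0906 W

Q = 2.29 L/s = 2.29/1000 = 0.00229 m³/s.
Cross-sectional area A = πD²/4 = π(0.384)²/4 = 0.1158 m²; mean velocity V = Q/A = 0.00229/0.1158 = 0.01977 m/s.
Reynolds number Re = ρVD/μ = 991 · 0.01977 · 0.384 / 0.000302 = 2.492e+04.
Re > 4000 → turbulent. Smooth-pipe (Blasius): f = 0.316 Re^(-0.25) = 0.316/(2.492e+04)^0.25 = 0.02515.
Total minor-loss coefficient ΣK = 1·0.38 + 4·5.3 = 21.6.
ΔP = [f·L/D + ΣK]·(ρV²/2) = [0.02515·2790/0.384 + 21.6]·(991·0.01977²/2) = [182.7 + 21.6]·0.1937 = 39.58 Pa.
Pumping power P = QΔP = 0.00229·39.58 = 0.09065 W = 0.0906 W.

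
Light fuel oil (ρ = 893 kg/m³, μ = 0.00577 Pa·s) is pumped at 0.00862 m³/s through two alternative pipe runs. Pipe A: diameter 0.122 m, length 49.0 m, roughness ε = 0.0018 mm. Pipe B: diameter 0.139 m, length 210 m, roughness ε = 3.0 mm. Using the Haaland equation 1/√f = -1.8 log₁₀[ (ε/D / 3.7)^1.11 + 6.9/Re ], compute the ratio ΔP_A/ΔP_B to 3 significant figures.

Pipe A: V = Q/A = 0.00862/0.01169 = 0.7374 m/s; Re = 1.392e+04; ε/D = 1.48e-05; Haaland → f = 0.02827; ΔP_A = f(L/D)(ρV²/2) = 2757 Pa.
Pipe B: V = Q/A = 0.00862/0.01517 = 0.5681 m/s; Re = 1.222e+04; ε/D = 0.0216; Haaland → f = 0.05307; ΔP_B = f(L/D)(ρV²/2) = 1.155e+04 Pa.
ΔP_A/ΔP_B = 2757/1.155e+04 = 0.239.

ΔP_A/ΔP_B ≈ 0.239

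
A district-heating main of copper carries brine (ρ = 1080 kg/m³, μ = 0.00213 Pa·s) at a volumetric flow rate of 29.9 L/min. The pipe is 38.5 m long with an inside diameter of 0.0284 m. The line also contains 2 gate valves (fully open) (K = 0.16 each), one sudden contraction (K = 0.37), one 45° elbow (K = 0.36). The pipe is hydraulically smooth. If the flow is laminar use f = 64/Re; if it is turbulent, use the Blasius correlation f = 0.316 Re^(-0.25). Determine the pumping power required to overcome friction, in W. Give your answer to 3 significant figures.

P ≈ 7.09 W

Q = 29.9 L/min = 29.9/60000 = 0.0004983 m³/s.
Cross-sectional area A = πD²/4 = π(0.0284)²/4 = 0.0006335 m²; mean velocity V = Q/A = 0.0004983/0.0006335 = 0.7867 m/s.
Reynolds number Re = ρVD/μ = 1080 · 0.7867 · 0.0284 / 0.00213 = 1.133e+04.
Re > 4000 → turbulent. Smooth-pipe (Blasius): f = 0.316 Re^(-0.25) = 0.316/(1.133e+04)^0.25 = 0.03063.
Total minor-loss coefficient ΣK = 2·0.16 + 1·0.37 + 1·0.36 = 1.05.
ΔP = [f·L/D + ΣK]·(ρV²/2) = [0.03063·38.5/0.0284 + 1.05]·(1080·0.7867²/2) = [41.52 + 1.05]·334.2 = 1.423e+04 Pa.
Pumping power P = QΔP = 0.0004983·1.423e+04 = 7.090 W = 7.09 W.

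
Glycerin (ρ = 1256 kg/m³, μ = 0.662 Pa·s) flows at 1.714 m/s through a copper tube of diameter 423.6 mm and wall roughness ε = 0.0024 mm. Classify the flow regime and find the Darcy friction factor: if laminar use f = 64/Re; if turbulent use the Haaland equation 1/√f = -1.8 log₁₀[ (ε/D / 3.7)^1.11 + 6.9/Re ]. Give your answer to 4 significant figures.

f ≈ 0.04646

Re = ρVD/μ = 1256·1.714·0.4236/0.662 = 1378.
Re < 2300 → laminar, so f = 64/Re = 0.04646 (roughness is irrelevant in laminar flow).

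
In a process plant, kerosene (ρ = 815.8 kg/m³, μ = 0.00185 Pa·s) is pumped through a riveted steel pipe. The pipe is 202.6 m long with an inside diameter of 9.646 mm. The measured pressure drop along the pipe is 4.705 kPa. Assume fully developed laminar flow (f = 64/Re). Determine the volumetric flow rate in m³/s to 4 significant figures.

Q ≈ 2.667×10^-6 m³/s

For laminar flow, f = 64/Re with Re = ρVD/μ, so Darcy-Weisbach reduces to ΔP = 32μLV/D². Solving for V: V = ΔP·D²/(32μL) = 4705·(0.009646)²/(32·0.00185·202.6) = 0.0365 m/s.
Check: Re = ρVD/μ = 815.8·0.0365·0.009646/0.00185 = 155.3 < 2300, so the laminar assumption holds.
Q = V·A = 0.0365·(π/4·0.009646²) = 2.667e-06 m³/s = 2.667×10^-6 m³/s.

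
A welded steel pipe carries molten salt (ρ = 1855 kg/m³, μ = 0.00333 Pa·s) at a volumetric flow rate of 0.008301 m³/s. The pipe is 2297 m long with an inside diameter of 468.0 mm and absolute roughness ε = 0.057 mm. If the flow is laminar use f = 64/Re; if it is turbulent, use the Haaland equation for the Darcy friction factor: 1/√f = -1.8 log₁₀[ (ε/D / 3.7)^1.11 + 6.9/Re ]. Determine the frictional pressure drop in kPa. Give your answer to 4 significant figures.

ΔP ≈ 0.3093 kPa

Cross-sectional area A = πD²/4 = π(0.468)²/4 = 0.172 m²; mean velocity V = Q/A = 0.008301/0.172 = 0.04826 m/s.
Reynolds number Re = ρVD/μ = 1855 · 0.04826 · 0.468 / 0.00333 = 1.258e+04.
Re > 4000 → turbulent. Relative roughness ε/D = 5.7e-05/0.468 = 0.000122. Haaland: 1/√f = -1.8 log₁₀[(0.000122/3.7)^1.11 + 6.9/1.258e+04] = -1.8 log₁₀[1.06e-05 + 0.000548] = 5.855, so f = 0.02917.
Darcy-Weisbach: ΔP = f(L/D)(ρV²/2) = 0.02917·(2297/0.468)·(1855·0.04826²/2) = 0.02917·4908·2.16 = 309.3 Pa.
ΔP = 309.3 Pa = 0.3093 kPa.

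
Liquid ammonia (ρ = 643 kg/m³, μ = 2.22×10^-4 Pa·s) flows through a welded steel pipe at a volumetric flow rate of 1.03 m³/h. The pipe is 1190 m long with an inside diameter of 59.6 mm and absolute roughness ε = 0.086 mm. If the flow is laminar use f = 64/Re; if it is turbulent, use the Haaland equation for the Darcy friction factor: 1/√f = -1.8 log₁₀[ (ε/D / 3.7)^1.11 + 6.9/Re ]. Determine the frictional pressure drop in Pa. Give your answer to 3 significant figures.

ΔP ≈ 1970 Pa

Q = 1.03 m³/h = 1.03/3600 = 0.0002861 m³/s.
Cross-sectional area A = πD²/4 = π(0.0596)²/4 = 0.00279 m²; mean velocity V = Q/A = 0.0002861/0.00279 = 0.1026 m/s.
Reynolds number Re = ρVD/μ = 643 · 0.1026 · 0.0596 / 0.000222 = 1.77e+04.
Re > 4000 → turbulent. Relative roughness ε/D = 8.6e-05/0.0596 = 0.00144. Haaland: 1/√f = -1.8 log₁₀[(0.00144/3.7)^1.11 + 6.9/1.77e+04] = -1.8 log₁₀[0.000164 + 0.00039] = 5.861, so f = 0.02911.
Darcy-Weisbach: ΔP = f(L/D)(ρV²/2) = 0.02911·(1190/0.0596)·(643·0.1026²/2) = 0.02911·1.997e+04·3.381 = 1965 Pa.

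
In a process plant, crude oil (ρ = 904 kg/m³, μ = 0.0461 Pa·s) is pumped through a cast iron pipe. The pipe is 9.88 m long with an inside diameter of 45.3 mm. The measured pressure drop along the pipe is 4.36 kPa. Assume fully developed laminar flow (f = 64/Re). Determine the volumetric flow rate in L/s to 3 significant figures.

Q ≈ 0.989 L/s

For laminar flow, f = 64/Re with Re = ρVD/μ, so Darcy-Weisbach reduces to ΔP = 32μLV/D². Solving for V: V = ΔP·D²/(32μL) = 4360·(0.0453)²/(32·0.0461·9.88) = 0.6139 m/s.
Check: Re = ρVD/μ = 904·0.6139·0.0453/0.0461 = 545.3 < 2300, so the laminar assumption holds.
Q = V·A = 0.6139·(π/4·0.0453²) = 0.0009894 m³/s = 0.989 L/s.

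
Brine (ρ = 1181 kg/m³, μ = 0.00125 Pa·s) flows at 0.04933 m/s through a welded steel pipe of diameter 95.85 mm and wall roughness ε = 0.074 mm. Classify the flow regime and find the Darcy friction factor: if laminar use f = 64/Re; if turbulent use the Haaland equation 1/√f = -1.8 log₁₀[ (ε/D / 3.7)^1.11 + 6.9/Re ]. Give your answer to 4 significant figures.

f ≈ 0.03969

Re = ρVD/μ = 1181·0.04933·0.09585/0.00125 = 4467.
Re > 4000 → turbulent. ε/D = 7.4e-05/0.09585 = 0.000772; Haaland: 1/√f = -1.8 log₁₀[8.21e-05 + 0.00154] = 5.02, so f = 0.03969.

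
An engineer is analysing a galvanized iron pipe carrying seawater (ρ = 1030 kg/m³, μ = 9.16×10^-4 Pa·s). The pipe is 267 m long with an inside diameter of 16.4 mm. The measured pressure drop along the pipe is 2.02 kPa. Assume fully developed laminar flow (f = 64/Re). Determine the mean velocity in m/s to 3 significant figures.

V ≈ 0.0694 m/s

For laminar flow, f = 64/Re with Re = ρVD/μ, so Darcy-Weisbach reduces to ΔP = 32μLV/D². Solving for V: V = ΔP·D²/(32μL) = 2020·(0.0164)²/(32·0.000916·267) = 0.06942 m/s.
Check: Re = ρVD/μ = 1030·0.06942·0.0164/0.000916 = 1280 < 2300, so the laminar assumption holds.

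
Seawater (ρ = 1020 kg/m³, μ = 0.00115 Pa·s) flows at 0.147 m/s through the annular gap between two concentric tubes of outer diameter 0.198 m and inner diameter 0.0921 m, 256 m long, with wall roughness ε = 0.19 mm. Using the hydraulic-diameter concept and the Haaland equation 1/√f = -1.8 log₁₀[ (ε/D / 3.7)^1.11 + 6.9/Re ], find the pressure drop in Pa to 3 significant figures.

Hydraulic diameter D_h = 4A/P = D_o - D_i = 0.198 - 0.0921 = 0.1059 m.
Re = ρVD_h/μ = 1020·0.147·0.1059/0.00115 = 1.381e+04.
ε/D_h = 0.00019/0.1059 = 0.00179; Haaland gives 1/√f = -1.8 log₁₀[0.000209+0.0005] = 5.669, so f = 0.03112.
ΔP = f(L/D_h)(ρV²/2) = 0.03112·256/0.1059·11.02 = 829.1 Pa.

ΔP ≈ 829 Pa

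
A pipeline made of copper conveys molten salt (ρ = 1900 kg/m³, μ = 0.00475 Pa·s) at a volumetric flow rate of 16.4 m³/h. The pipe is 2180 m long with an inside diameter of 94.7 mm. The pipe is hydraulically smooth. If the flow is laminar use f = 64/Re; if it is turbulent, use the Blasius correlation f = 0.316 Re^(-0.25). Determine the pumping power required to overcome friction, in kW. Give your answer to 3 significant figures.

Q = 16.4 m³/h = 16.4/3600 = 0.004556 m³/s.
Cross-sectional area A = πD²/4 = π(0.0947)²/4 = 0.007044 m²; mean velocity V = Q/A = 0.004556/0.007044 = 0.6468 m/s.
Reynolds number Re = ρVD/μ = 1900 · 0.6468 · 0.0947 / 0.00475 = 2.45e+04.
Re > 4000 → turbulent. Smooth-pipe (Blasius): f = 0.316 Re^(-0.25) = 0.316/(2.45e+04)^0.25 = 0.02526.
Darcy-Weisbach: ΔP = f(L/D)(ρV²/2) = 0.02526·(2180/0.0947)·(1900·0.6468²/2) = 0.02526·2.302e+04·397.4 = 2.311e+05 Pa.
Pumping power P = QΔP = 0.004556·2.311e+05 = 1053 W = 1.05 kW.

P ≈ 1.05 kW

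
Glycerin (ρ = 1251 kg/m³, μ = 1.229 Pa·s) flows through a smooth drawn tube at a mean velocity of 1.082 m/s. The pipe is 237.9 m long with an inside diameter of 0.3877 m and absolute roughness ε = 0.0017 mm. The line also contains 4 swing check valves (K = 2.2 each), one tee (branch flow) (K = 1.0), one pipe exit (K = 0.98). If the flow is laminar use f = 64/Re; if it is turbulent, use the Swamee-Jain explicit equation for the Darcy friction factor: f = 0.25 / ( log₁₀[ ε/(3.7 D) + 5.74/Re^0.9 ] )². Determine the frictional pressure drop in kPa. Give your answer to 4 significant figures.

Reynolds number Re = ρVD/μ = 1251 · 1.082 · 0.3877 / 1.23 = 427.
Re < 2300 → laminar flow, so f = 64/Re = 64/427 = 0.1499 (the turbulent correlation is not needed).
Total minor-loss coefficient ΣK = 4·2.2 + 1·1 + 1·0.98 = 10.8.
ΔP = [f·L/D + ΣK]·(ρV²/2) = [0.1499·237.9/0.3877 + 10.8]·(1251·1.082²/2) = [91.97 + 10.8]·732.3 = 7.524e+04 Pa.
ΔP = 7.524e+04 Pa = 75.24 kPa.

ΔP ≈ 75.24 kPa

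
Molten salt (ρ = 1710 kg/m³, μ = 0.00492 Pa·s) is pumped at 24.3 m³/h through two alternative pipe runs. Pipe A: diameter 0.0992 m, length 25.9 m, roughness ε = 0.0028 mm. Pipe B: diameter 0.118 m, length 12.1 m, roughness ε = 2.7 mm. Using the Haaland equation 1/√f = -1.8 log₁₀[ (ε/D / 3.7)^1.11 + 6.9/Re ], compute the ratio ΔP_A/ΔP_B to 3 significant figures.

ΔP_A/ΔP_B ≈ 2.26

Pipe A: V = Q/A = 0.00675/0.007729 = 0.8734 m/s; Re = 3.011e+04; ε/D = 2.82e-05; Haaland → f = 0.02335; ΔP_A = f(L/D)(ρV²/2) = 3975 Pa.
Pipe B: V = Q/A = 0.00675/0.01094 = 0.6172 m/s; Re = 2.531e+04; ε/D = 0.0229; Haaland → f = 0.05273; ΔP_B = f(L/D)(ρV²/2) = 1761 Pa.
ΔP_A/ΔP_B = 3975/1761 = 2.26.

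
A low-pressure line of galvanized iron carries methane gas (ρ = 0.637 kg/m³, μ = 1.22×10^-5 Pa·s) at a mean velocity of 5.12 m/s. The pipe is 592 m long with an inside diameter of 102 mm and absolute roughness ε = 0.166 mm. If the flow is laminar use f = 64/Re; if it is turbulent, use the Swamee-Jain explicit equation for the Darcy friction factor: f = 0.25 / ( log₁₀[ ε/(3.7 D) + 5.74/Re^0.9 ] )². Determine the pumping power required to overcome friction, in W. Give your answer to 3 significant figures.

Reynolds number Re = ρVD/μ = 0.637 · 5.12 · 0.102 / 1.22e-05 = 2.727e+04.
Re > 4000 → turbulent. Relative roughness ε/D = 0.000166/0.102 = 0.00163. Swamee-Jain: f = 0.25/(log₁₀[0.00163/3.7 + 5.74/2.727e+04^0.9])² = 0.25/(log₁₀[0.00044 + 0.000585])² = 0.25/(-2.99)² = 0.02797.
Darcy-Weisbach: ΔP = f(L/D)(ρV²/2) = 0.02797·(592/0.102)·(0.637·5.12²/2) = 0.02797·5804·8.349 = 1356 Pa.
Q = V·A = 5.12·0.008171 = 0.04184 m³/s.
Pumping power P = QΔP = 0.04184·1356 = 56.71 W = 56.7 W.

P ≈ 56.7 W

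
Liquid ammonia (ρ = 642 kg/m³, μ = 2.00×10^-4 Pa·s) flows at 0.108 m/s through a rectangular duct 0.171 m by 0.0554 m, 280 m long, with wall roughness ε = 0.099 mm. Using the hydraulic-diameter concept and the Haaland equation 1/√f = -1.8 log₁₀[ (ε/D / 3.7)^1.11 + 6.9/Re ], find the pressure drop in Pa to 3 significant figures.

ΔP ≈ 328 Pa

Hydraulic diameter D_h = 4A/P = 4·(0.171·0.0554)/(2·(0.171+0.0554)) = 0.03789/0.4528 = 0.08369 m.
Re = ρVD_h/μ = 642·0.108·0.08369/0.0002 = 2.901e+04.
ε/D_h = 9.9e-05/0.08369 = 0.00118; Haaland gives 1/√f = -1.8 log₁₀[0.000132+0.000238] = 6.178, so f = 0.0262.
ΔP = f(L/D_h)(ρV²/2) = 0.0262·280/0.08369·3.744 = 328.2 Pa.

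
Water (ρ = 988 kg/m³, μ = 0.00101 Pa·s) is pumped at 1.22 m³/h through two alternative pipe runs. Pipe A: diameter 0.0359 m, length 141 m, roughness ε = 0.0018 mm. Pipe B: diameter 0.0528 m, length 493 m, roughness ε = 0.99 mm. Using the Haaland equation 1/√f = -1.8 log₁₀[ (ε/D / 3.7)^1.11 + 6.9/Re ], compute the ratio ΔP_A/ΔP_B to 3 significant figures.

Pipe A: V = Q/A = 0.0003389/0.001012 = 0.3348 m/s; Re = 1.176e+04; ε/D = 5.01e-05; Haaland → f = 0.02961; ΔP_A = f(L/D)(ρV²/2) = 6439 Pa.
Pipe B: V = Q/A = 0.0003389/0.00219 = 0.1548 m/s; Re = 7994; ε/D = 0.0187; Haaland → f = 0.05217; ΔP_B = f(L/D)(ρV²/2) = 5765 Pa.
ΔP_A/ΔP_B = 6439/5765 = 1.12.

ΔP_A/ΔP_B ≈ 1.12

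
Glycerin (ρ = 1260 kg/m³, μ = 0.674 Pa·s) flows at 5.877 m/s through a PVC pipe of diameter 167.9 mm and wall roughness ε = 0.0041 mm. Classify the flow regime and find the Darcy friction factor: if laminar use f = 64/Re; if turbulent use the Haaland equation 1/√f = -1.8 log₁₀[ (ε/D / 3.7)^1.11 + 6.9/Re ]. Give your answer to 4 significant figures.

Re = ρVD/μ = 1260·5.877·0.1679/0.674 = 1845.
Re < 2300 → laminar, so f = 64/Re = 0.03469 (roughness is irrelevant in laminar flow).

f ≈ 0.03469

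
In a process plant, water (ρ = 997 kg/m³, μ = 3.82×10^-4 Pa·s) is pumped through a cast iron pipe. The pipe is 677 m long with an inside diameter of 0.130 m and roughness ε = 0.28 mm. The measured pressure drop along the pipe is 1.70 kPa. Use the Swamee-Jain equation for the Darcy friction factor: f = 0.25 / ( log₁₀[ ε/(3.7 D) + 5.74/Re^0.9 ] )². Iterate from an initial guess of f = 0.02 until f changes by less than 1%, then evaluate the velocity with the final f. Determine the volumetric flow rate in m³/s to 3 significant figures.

Q ≈ 0.00207 m³/s

Rearranging Darcy-Weisbach: V = √(2·ΔP·D/(f·L·ρ)). With ε/D = 0.00028/0.13 = 0.00215, iterate starting from f = 0.02:
  f = 0.02 → V = √(2·1700·0.13/(0.02·677·997)) = 0.1809 m/s; Re = ρVD/μ = 6.139e+04; f → 0.02664
  f = 0.02664 → V = 0.1568 m/s; Re = 5.32e+04; f → 0.02697
  f = 0.02697 → V = 0.1558 m/s; Re = 5.287e+04; f → 0.02699
Converged (Δf/f < 1%). With the final f = 0.02699: V = √(2·1700·0.13/(0.02699·677·997)) = 0.1558 m/s.
Q = V·A = 0.1558·(π/4·0.13²) = 0.002068 m³/s = 0.00207 m³/s.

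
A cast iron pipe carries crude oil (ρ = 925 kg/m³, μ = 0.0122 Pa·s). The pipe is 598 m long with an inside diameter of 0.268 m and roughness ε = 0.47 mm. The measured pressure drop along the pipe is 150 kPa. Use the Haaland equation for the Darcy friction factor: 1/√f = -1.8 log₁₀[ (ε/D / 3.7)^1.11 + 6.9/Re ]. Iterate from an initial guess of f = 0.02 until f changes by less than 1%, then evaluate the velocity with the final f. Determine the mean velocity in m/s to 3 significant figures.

V ≈ 2.37 m/s

Rearranging Darcy-Weisbach: V = √(2·ΔP·D/(f·L·ρ)). With ε/D = 0.00047/0.268 = 0.00175, iterate starting from f = 0.02:
  f = 0.02 → V = √(2·1.5e+05·0.268/(0.02·598·925)) = 2.696 m/s; Re = ρVD/μ = 5.478e+04; f → 0.02547
  f = 0.02547 → V = 2.389 m/s; Re = 4.854e+04; f → 0.02577
  f = 0.02577 → V = 2.375 m/s; Re = 4.825e+04; f → 0.02579
Converged (Δf/f < 1%). With the final f = 0.02579: V = √(2·1.5e+05·0.268/(0.02579·598·925)) = 2.374 m/s.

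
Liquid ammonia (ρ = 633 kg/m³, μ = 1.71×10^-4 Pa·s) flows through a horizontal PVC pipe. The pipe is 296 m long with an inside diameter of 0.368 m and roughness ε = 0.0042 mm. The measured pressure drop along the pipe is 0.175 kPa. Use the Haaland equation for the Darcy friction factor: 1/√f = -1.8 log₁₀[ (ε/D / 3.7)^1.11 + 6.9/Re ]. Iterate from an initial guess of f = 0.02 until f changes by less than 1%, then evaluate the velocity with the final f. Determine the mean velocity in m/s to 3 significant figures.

Rearranging Darcy-Weisbach: V = √(2·ΔP·D/(f·L·ρ)). With ε/D = 4.2e-06/0.368 = 1.14e-05, iterate starting from f = 0.02:
  f = 0.02 → V = √(2·175·0.368/(0.02·296·633)) = 0.1854 m/s; Re = ρVD/μ = 2.526e+05; f → 0.0149
  f = 0.0149 → V = 0.2148 m/s; Re = 2.926e+05; f → 0.0145
  f = 0.0145 → V = 0.2177 m/s; Re = 2.966e+05; f → 0.01446
Converged (Δf/f < 1%). With the final f = 0.01446: V = √(2·175·0.368/(0.01446·296·633)) = 0.218 m/s.

V ≈ 0.218 m/s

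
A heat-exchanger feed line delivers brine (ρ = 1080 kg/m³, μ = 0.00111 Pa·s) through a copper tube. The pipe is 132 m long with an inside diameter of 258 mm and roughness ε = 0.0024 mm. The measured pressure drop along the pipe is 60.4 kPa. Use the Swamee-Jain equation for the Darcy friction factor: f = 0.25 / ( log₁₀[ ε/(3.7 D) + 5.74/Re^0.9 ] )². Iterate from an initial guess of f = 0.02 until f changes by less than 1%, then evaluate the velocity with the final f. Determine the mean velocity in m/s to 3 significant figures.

V ≈ 4.32 m/s

Rearranging Darcy-Weisbach: V = √(2·ΔP·D/(f·L·ρ)). With ε/D = 2.4e-06/0.258 = 9.3e-06, iterate starting from f = 0.02:
  f = 0.02 → V = √(2·6.04e+04·0.258/(0.02·132·1080)) = 3.306 m/s; Re = ρVD/μ = 8.299e+05; f → 0.01218
  f = 0.01218 → V = 4.236 m/s; Re = 1.063e+06; f → 0.01173
  f = 0.01173 → V = 4.318 m/s; Re = 1.084e+06; f → 0.01169
Converged (Δf/f < 1%). With the final f = 0.01169: V = √(2·6.04e+04·0.258/(0.01169·132·1080)) = 4.324 m/s.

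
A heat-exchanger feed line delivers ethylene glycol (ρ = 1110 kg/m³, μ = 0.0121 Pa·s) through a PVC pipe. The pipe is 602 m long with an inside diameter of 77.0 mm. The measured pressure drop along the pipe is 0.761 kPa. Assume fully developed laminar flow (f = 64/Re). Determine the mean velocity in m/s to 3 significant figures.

For laminar flow, f = 64/Re with Re = ρVD/μ, so Darcy-Weisbach reduces to ΔP = 32μLV/D². Solving for V: V = ΔP·D²/(32μL) = 761·(0.077)²/(32·0.0121·602) = 0.01936 m/s.
Check: Re = ρVD/μ = 1110·0.01936·0.077/0.0121 = 136.7 < 2300, so the laminar assumption holds.

V ≈ 0.0194 m/s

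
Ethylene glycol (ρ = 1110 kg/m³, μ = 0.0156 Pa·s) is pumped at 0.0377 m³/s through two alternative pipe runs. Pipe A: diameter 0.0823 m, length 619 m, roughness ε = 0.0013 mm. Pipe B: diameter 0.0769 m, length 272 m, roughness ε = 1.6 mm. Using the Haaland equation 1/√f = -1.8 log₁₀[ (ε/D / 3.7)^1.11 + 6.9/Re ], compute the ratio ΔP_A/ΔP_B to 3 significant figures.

Pipe A: V = Q/A = 0.0377/0.00532 = 7.087 m/s; Re = 4.15e+04; ε/D = 1.58e-05; Haaland → f = 0.02164; ΔP_A = f(L/D)(ρV²/2) = 4.537e+06 Pa.
Pipe B: V = Q/A = 0.0377/0.004645 = 8.117 m/s; Re = 4.441e+04; ε/D = 0.0208; Haaland → f = 0.05031; ΔP_B = f(L/D)(ρV²/2) = 6.507e+06 Pa.
ΔP_A/ΔP_B = 4.537e+06/6.507e+06 = 0.697.

ΔP_A/ΔP_B ≈ 0.697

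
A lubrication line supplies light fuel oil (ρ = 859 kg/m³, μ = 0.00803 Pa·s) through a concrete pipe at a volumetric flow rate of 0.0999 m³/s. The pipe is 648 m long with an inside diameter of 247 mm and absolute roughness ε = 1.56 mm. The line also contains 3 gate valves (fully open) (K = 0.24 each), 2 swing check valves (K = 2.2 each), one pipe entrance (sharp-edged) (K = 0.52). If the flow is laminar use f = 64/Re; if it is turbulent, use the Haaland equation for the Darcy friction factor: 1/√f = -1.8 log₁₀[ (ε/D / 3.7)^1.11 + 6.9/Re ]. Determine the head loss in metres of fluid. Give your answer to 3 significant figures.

Cross-sectional area A = πD²/4 = π(0.247)²/4 = 0.04792 m²; mean velocity V = Q/A = 0.0999/0.04792 = 2.085 m/s.
Reynolds number Re = ρVD/μ = 859 · 2.085 · 0.247 / 0.00803 = 5.509e+04.
Re > 4000 → turbulent. Relative roughness ε/D = 0.00156/0.247 = 0.00632. Haaland: 1/√f = -1.8 log₁₀[(0.00632/3.7)^1.11 + 6.9/5.509e+04] = -1.8 log₁₀[0.000847 + 0.000125] = 5.422, so f = 0.03401.
Total minor-loss coefficient ΣK = 3·0.24 + 2·2.2 + 1·0.52 = 5.64.
ΔP = [f·L/D + ΣK]·(ρV²/2) = [0.03401·648/0.247 + 5.64]·(859·2.085²/2) = [89.23 + 5.64]·1867 = 1.771e+05 Pa.
Head loss h_f = ΔP/(ρg) = 1.771e+05/(859·9.81) = 21.0 m.

h_f ≈ 21.0 m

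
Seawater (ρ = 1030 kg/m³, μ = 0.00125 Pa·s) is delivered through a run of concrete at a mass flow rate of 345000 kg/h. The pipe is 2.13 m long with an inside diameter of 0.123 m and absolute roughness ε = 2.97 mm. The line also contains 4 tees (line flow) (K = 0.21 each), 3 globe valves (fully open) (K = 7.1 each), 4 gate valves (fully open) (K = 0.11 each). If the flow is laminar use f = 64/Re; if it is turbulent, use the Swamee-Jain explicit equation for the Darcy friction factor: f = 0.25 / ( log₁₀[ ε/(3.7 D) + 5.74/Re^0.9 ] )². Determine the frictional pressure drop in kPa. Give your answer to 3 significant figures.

ṁ = 345000 kg/h = 345000/3600 = 95.83 kg/s.
A = πD²/4 = π(0.123)²/4 = 0.01188 m²; mean velocity V = ṁ/(ρA) = 95.83/(1030 · 0.01188) = 7.83 m/s.
Reynolds number Re = ρVD/μ = 1030 · 7.83 · 0.123 / 0.00125 = 7.936e+05.
Re > 4000 → turbulent. Relative roughness ε/D = 0.00297/0.123 = 0.0241. Swamee-Jain: f = 0.25/(log₁₀[0.0241/3.7 + 5.74/7.936e+05^0.9])² = 0.25/(log₁₀[0.00653 + 2.81e-05])² = 0.25/(-2.183)² = 0.05244.
Total minor-loss coefficient ΣK = 4·0.21 + 3·7.1 + 4·0.11 = 22.6.
ΔP = [f·L/D + ΣK]·(ρV²/2) = [0.05244·2.13/0.123 + 22.6]·(1030·7.83²/2) = [0.9081 + 22.6]·3.158e+04 = 7.417e+05 Pa.
ΔP = 7.417e+05 Pa = 742 kPa.

ΔP ≈ 742 kPa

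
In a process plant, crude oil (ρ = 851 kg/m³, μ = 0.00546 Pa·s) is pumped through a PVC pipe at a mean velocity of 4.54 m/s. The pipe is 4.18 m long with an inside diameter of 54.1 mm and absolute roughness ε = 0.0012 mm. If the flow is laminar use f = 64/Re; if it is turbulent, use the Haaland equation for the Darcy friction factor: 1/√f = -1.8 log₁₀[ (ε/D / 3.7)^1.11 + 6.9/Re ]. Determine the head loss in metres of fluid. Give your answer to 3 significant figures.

Reynolds number Re = ρVD/μ = 851 · 4.54 · 0.0541 / 0.00546 = 3.828e+04.
Re > 4000 → turbulent. Relative roughness ε/D = 1.2e-06/0.0541 = 2.22e-05. Haaland: 1/√f = -1.8 log₁₀[(2.22e-05/3.7)^1.11 + 6.9/3.828e+04] = -1.8 log₁₀[1.6e-06 + 0.00018] = 6.733, so f = 0.02206.
Darcy-Weisbach: ΔP = f(L/D)(ρV²/2) = 0.02206·(4.18/0.0541)·(851·4.54²/2) = 0.02206·77.26·8770 = 1.495e+04 Pa.
Head loss h_f = ΔP/(ρg) = 1.495e+04/(851·9.81) = 1.79 m.

h_f ≈ 1.79 m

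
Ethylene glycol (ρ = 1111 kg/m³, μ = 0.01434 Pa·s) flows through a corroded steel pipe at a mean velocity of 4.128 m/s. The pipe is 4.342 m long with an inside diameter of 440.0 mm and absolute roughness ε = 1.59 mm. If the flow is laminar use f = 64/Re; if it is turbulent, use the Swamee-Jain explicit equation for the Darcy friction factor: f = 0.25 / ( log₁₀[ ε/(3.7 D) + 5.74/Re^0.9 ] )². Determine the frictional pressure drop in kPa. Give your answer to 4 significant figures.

ΔP ≈ 2.675 kPa

Reynolds number Re = ρVD/μ = 1111 · 4.128 · 0.44 / 0.0143 = 1.407e+05.
Re > 4000 → turbulent. Relative roughness ε/D = 0.00159/0.44 = 0.00361. Swamee-Jain: f = 0.25/(log₁₀[0.00361/3.7 + 5.74/1.407e+05^0.9])² = 0.25/(log₁₀[0.000977 + 0.000133])² = 0.25/(-2.955)² = 0.02864.
Darcy-Weisbach: ΔP = f(L/D)(ρV²/2) = 0.02864·(4.342/0.44)·(1111·4.128²/2) = 0.02864·9.868·9466 = 2675 Pa.
ΔP = 2675 Pa = 2.675 kPa.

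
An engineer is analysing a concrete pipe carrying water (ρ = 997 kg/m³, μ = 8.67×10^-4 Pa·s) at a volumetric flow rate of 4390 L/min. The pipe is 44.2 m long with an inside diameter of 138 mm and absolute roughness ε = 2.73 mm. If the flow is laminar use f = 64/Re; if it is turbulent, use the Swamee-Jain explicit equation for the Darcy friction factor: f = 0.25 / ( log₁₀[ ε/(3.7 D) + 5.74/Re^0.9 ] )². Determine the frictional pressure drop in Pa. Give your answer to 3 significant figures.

Q = 4390 L/min = 4390/60000 = 0.07317 m³/s.
Cross-sectional area A = πD²/4 = π(0.138)²/4 = 0.01496 m²; mean velocity V = Q/A = 0.07317/0.01496 = 4.892 m/s.
Reynolds number Re = ρVD/μ = 997 · 4.892 · 0.138 / 0.000867 = 7.763e+05.
Re > 4000 → turbulent. Relative roughness ε/D = 0.00273/0.138 = 0.0198. Swamee-Jain: f = 0.25/(log₁₀[0.0198/3.7 + 5.74/7.763e+05^0.9])² = 0.25/(log₁₀[0.00535 + 2.87e-05])² = 0.25/(-2.27)² = 0.04853.
Darcy-Weisbach: ΔP = f(L/D)(ρV²/2) = 0.04853·(44.2/0.138)·(997·4.892²/2) = 0.04853·320.3·1.193e+04 = 1.854e+05 Pa.

ΔP ≈ 185000 Pa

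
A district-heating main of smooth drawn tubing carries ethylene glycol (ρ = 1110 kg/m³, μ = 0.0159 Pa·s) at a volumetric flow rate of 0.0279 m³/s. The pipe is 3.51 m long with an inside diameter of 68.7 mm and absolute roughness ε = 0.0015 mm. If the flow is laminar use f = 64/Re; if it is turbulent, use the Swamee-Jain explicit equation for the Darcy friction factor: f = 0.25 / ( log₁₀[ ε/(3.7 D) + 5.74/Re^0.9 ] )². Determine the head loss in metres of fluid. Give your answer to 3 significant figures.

Cross-sectional area A = πD²/4 = π(0.0687)²/4 = 0.003707 m²; mean velocity V = Q/A = 0.0279/0.003707 = 7.527 m/s.
Reynolds number Re = ρVD/μ = 1110 · 7.527 · 0.0687 / 0.0159 = 3.61e+04.
Re > 4000 → turbulent. Relative roughness ε/D = 1.5e-06/0.0687 = 2.18e-05. Swamee-Jain: f = 0.25/(log₁₀[2.18e-05/3.7 + 5.74/3.61e+04^0.9])² = 0.25/(log₁₀[5.9e-06 + 0.000454])² = 0.25/(-3.337)² = 0.02245.
Darcy-Weisbach: ΔP = f(L/D)(ρV²/2) = 0.02245·(3.51/0.0687)·(1110·7.527²/2) = 0.02245·51.09·3.144e+04 = 3.606e+04 Pa.
Head loss h_f = ΔP/(ρg) = 3.606e+04/(1110·9.81) = 3.31 m.

h_f ≈ 3.31 m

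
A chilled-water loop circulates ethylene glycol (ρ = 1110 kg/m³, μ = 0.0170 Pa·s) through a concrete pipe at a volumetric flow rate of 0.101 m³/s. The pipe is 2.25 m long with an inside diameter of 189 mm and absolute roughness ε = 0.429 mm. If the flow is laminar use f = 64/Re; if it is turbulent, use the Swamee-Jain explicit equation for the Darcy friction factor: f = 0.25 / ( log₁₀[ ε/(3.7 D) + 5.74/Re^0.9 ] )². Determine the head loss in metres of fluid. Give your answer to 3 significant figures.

h_f ≈ 0.218 m

Cross-sectional area A = πD²/4 = π(0.189)²/4 = 0.02806 m²; mean velocity V = Q/A = 0.101/0.02806 = 3.6 m/s.
Reynolds number Re = ρVD/μ = 1110 · 3.6 · 0.189 / 0.017 = 4.443e+04.
Re > 4000 → turbulent. Relative roughness ε/D = 0.000429/0.189 = 0.00227. Swamee-Jain: f = 0.25/(log₁₀[0.00227/3.7 + 5.74/4.443e+04^0.9])² = 0.25/(log₁₀[0.000613 + 0.000377])² = 0.25/(-3.004)² = 0.0277.
Darcy-Weisbach: ΔP = f(L/D)(ρV²/2) = 0.0277·(2.25/0.189)·(1110·3.6²/2) = 0.0277·11.9·7193 = 2372 Pa.
Head loss h_f = ΔP/(ρg) = 2372/(1110·9.81) = 0.218 m.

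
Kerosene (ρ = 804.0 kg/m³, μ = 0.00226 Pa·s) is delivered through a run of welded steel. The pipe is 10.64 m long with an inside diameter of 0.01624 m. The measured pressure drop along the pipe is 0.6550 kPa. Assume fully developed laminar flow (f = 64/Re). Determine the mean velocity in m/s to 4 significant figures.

V ≈ 0.2245 m/s

For laminar flow, f = 64/Re with Re = ρVD/μ, so Darcy-Weisbach reduces to ΔP = 32μLV/D². Solving for V: V = ΔP·D²/(32μL) = 655·(0.01624)²/(32·0.00226·10.64) = 0.2245 m/s.
Check: Re = ρVD/μ = 804·0.2245·0.01624/0.00226 = 1297 < 2300, so the laminar assumption holds.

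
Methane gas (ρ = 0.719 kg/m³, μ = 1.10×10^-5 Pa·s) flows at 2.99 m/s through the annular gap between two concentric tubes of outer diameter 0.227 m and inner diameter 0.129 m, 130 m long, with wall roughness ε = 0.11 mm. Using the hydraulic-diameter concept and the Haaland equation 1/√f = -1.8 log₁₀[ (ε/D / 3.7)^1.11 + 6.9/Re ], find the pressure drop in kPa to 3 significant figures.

ΔP ≈ 0.120 kPa

Hydraulic diameter D_h = 4A/P = D_o - D_i = 0.227 - 0.129 = 0.098 m.
Re = ρVD_h/μ = 0.719·2.99·0.098/1.1e-05 = 1.915e+04.
ε/D_h = 0.00011/0.098 = 0.00112; Haaland gives 1/√f = -1.8 log₁₀[0.000124+0.00036] = 5.966, so f = 0.02809.
ΔP = f(L/D_h)(ρV²/2) = 0.02809·130/0.098·3.214 = 119.8 Pa.
ΔP = 0.120 kPa.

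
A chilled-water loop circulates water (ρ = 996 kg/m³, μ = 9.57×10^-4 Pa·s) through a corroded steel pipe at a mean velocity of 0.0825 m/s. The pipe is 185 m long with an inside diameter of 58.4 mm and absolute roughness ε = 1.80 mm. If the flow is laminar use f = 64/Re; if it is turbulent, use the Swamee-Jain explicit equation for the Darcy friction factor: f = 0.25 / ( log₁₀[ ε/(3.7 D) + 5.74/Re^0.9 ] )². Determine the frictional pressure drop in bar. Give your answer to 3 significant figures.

ΔP ≈ 0.00700 bar

Reynolds number Re = ρVD/μ = 996 · 0.0825 · 0.0584 / 0.000957 = 5014.
Re > 4000 → turbulent. Relative roughness ε/D = 0.0018/0.0584 = 0.0308. Swamee-Jain: f = 0.25/(log₁₀[0.0308/3.7 + 5.74/5014^0.9])² = 0.25/(log₁₀[0.00833 + 0.00268])² = 0.25/(-1.958)² = 0.06521.
Darcy-Weisbach: ΔP = f(L/D)(ρV²/2) = 0.06521·(185/0.0584)·(996·0.0825²/2) = 0.06521·3168·3.39 = 700.1 Pa.
ΔP = 700.1 Pa = 0.00700 bar.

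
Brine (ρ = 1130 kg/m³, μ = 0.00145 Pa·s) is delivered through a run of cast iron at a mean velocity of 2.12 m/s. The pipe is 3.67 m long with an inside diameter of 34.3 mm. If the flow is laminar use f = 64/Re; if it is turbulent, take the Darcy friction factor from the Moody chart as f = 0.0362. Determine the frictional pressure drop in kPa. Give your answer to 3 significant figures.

Reynolds number Re = ρVD/μ = 1130 · 2.12 · 0.0343 / 0.00145 = 5.667e+04.
Re > 4000 → turbulent; use the Moody-chart value f = 0.0362.
Darcy-Weisbach: ΔP = f(L/D)(ρV²/2) = 0.0362·(3.67/0.0343)·(1130·2.12²/2) = 0.0362·107·2539 = 9836 Pa.
ΔP = 9836 Pa = 9.84 kPa.

ΔP ≈ 9.84 kPa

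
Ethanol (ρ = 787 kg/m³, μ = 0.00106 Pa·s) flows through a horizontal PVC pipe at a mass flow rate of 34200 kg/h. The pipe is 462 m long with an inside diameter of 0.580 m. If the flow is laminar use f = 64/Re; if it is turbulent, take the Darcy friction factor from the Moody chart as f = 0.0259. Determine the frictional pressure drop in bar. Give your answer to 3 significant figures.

ΔP ≈ 1.69×10^-4 bar

ṁ = 34200 kg/h = 34200/3600 = 9.5 kg/s.
A = πD²/4 = π(0.58)²/4 = 0.2642 m²; mean velocity V = ṁ/(ρA) = 9.5/(787 · 0.2642) = 0.04569 m/s.
Reynolds number Re = ρVD/μ = 787 · 0.04569 · 0.58 / 0.00106 = 1.967e+04.
Re > 4000 → turbulent; use the Moody-chart value f = 0.0259.
Darcy-Weisbach: ΔP = f(L/D)(ρV²/2) = 0.0259·(462/0.58)·(787·0.04569²/2) = 0.0259·796.6·0.8214 = 16.95 Pa.
ΔP = 16.95 Pa = 1.69×10^-4 bar.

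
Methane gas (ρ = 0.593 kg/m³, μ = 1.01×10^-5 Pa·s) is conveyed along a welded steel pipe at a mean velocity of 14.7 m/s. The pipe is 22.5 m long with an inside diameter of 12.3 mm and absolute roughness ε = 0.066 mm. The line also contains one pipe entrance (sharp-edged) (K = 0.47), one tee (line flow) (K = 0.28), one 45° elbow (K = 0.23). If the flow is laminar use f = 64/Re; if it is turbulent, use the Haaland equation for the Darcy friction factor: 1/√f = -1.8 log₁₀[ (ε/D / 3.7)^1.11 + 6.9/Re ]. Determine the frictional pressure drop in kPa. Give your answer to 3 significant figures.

ΔP ≈ 4.46 kPa

Reynolds number Re = ρVD/μ = 0.593 · 14.7 · 0.0123 / 1.01e-05 = 1.062e+04.
Re > 4000 → turbulent. Relative roughness ε/D = 6.6e-05/0.0123 = 0.00537. Haaland: 1/√f = -1.8 log₁₀[(0.00537/3.7)^1.11 + 6.9/1.062e+04] = -1.8 log₁₀[0.000707 + 0.00065] = 5.162, so f = 0.03753.
Total minor-loss coefficient ΣK = 1·0.47 + 1·0.28 + 1·0.23 = 0.98.
ΔP = [f·L/D + ΣK]·(ρV²/2) = [0.03753·22.5/0.0123 + 0.98]·(0.593·14.7²/2) = [68.66 + 0.98]·64.07 = 4462 Pa.
ΔP = 4462 Pa = 4.46 kPa.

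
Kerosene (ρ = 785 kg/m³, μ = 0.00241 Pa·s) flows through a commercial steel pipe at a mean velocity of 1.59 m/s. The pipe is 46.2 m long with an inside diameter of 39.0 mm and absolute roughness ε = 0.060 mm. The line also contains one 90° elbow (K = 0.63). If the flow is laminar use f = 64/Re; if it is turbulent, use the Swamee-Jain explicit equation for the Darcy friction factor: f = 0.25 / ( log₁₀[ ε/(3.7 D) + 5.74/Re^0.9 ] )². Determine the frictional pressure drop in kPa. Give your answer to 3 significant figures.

Reynolds number Re = ρVD/μ = 785 · 1.59 · 0.039 / 0.00241 = 2.02e+04.
Re > 4000 → turbulent. Relative roughness ε/D = 6e-05/0.039 = 0.00154. Swamee-Jain: f = 0.25/(log₁₀[0.00154/3.7 + 5.74/2.02e+04^0.9])² = 0.25/(log₁₀[0.000416 + 0.000766])² = 0.25/(-2.928)² = 0.02917.
Total minor-loss coefficient ΣK = 1·0.63 = 0.63.
ΔP = [f·L/D + ΣK]·(ρV²/2) = [0.02917·46.2/0.039 + 0.63]·(785·1.59²/2) = [34.56 + 0.63]·992.3 = 3.491e+04 Pa.
ΔP = 3.491e+04 Pa = 34.9 kPa.

ΔP ≈ 34.9 kPa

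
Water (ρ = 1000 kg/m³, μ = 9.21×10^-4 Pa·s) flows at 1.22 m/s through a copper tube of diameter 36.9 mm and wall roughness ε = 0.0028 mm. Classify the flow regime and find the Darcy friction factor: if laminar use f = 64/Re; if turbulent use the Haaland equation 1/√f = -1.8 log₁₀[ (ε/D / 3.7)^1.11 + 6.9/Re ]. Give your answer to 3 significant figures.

f ≈ 0.0210

Re = ρVD/μ = 1000·1.22·0.0369/0.000921 = 4.888e+04.
Re > 4000 → turbulent. ε/D = 2.8e-06/0.0369 = 7.59e-05; Haaland: 1/√f = -1.8 log₁₀[6.26e-06 + 0.000141] = 6.897, so f = 0.02102.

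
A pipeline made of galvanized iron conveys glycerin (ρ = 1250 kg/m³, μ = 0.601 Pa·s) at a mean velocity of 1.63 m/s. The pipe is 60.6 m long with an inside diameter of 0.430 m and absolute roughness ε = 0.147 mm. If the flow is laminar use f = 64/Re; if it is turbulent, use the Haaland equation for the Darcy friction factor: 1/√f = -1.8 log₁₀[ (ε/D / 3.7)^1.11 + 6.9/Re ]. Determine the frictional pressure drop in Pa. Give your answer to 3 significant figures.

ΔP ≈ 10300 Pa

Reynolds number Re = ρVD/μ = 1250 · 1.63 · 0.43 / 0.601 = 1458.
Re < 2300 → laminar flow, so f = 64/Re = 64/1458 = 0.0439 (the turbulent correlation is not needed).
Darcy-Weisbach: ΔP = f(L/D)(ρV²/2) = 0.0439·(60.6/0.43)·(1250·1.63²/2) = 0.0439·140.9·1661 = 1.027e+04 Pa.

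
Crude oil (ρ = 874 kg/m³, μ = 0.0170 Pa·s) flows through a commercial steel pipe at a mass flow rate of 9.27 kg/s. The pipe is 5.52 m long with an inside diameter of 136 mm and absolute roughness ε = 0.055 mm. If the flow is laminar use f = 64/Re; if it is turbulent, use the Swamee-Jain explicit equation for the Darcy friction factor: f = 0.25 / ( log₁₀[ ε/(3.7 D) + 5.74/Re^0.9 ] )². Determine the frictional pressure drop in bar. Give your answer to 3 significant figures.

ΔP ≈ 0.00361 bar

A = πD²/4 = π(0.136)²/4 = 0.01453 m²; mean velocity V = ṁ/(ρA) = 9.27/(874 · 0.01453) = 0.7301 m/s.
Reynolds number Re = ρVD/μ = 874 · 0.7301 · 0.136 / 0.017 = 5105.
Re > 4000 → turbulent. Relative roughness ε/D = 5.5e-05/0.136 = 0.000404. Swamee-Jain: f = 0.25/(log₁₀[0.000404/3.7 + 5.74/5105^0.9])² = 0.25/(log₁₀[0.000109 + 0.00264])² = 0.25/(-2.561)² = 0.03813.
Darcy-Weisbach: ΔP = f(L/D)(ρV²/2) = 0.03813·(5.52/0.136)·(874·0.7301²/2) = 0.03813·40.59·233 = 360.5 Pa.
ΔP = 360.5 Pa = 0.00361 bar.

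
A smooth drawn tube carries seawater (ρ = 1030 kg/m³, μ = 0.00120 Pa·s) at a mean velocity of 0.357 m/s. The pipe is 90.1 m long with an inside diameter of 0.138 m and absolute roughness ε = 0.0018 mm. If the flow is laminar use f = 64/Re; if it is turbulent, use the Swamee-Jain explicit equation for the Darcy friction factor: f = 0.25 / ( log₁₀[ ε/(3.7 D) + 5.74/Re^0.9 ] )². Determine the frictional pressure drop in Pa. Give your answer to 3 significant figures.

Reynolds number Re = ρVD/μ = 1030 · 0.357 · 0.138 / 0.0012 = 4.229e+04.
Re > 4000 → turbulent. Relative roughness ε/D = 1.8e-06/0.138 = 1.3e-05. Swamee-Jain: f = 0.25/(log₁₀[1.3e-05/3.7 + 5.74/4.229e+04^0.9])² = 0.25/(log₁₀[3.53e-06 + 0.000394])² = 0.25/(-3.401)² = 0.02162.
Darcy-Weisbach: ΔP = f(L/D)(ρV²/2) = 0.02162·(90.1/0.138)·(1030·0.357²/2) = 0.02162·652.9·65.64 = 926.3 Pa.

ΔP ≈ 926 Pa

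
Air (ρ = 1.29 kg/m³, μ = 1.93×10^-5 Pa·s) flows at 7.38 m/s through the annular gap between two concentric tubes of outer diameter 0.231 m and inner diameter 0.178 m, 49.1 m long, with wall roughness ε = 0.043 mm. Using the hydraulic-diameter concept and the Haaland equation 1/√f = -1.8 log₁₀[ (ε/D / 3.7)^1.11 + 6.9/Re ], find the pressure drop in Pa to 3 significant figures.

ΔP ≈ 841 Pa

Hydraulic diameter D_h = 4A/P = D_o - D_i = 0.231 - 0.178 = 0.053 m.
Re = ρVD_h/μ = 1.29·7.38·0.053/1.93e-05 = 2.614e+04.
ε/D_h = 4.3e-05/0.053 = 0.000811; Haaland gives 1/√f = -1.8 log₁₀[8.68e-05+0.000264] = 6.219, so f = 0.02586.
ΔP = f(L/D_h)(ρV²/2) = 0.02586·49.1/0.053·35.13 = 841.4 Pa.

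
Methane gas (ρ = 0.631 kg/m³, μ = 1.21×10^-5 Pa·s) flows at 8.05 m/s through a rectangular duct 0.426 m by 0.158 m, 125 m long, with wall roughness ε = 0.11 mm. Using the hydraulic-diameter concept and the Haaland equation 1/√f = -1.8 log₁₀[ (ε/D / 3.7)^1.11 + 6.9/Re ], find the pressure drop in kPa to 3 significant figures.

ΔP ≈ 0.222 kPa

Hydraulic diameter D_h = 4A/P = 4·(0.426·0.158)/(2·(0.426+0.158)) = 0.2692/1.168 = 0.2305 m.
Re = ρVD_h/μ = 0.631·8.05·0.2305/1.21e-05 = 9.677e+04.
ε/D_h = 0.00011/0.2305 = 0.000477; Haaland gives 1/√f = -1.8 log₁₀[4.82e-05+7.13e-05] = 7.061, so f = 0.02006.
ΔP = f(L/D_h)(ρV²/2) = 0.02006·125/0.2305·20.45 = 222.4 Pa.
ΔP = 0.222 kPa.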